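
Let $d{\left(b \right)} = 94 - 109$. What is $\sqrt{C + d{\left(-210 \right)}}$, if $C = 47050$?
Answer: $\sqrt{47035} \approx 216.88$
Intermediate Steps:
$d{\left(b \right)} = -15$
$\sqrt{C + d{\left(-210 \right)}} = \sqrt{47050 - 15} = \sqrt{47035}$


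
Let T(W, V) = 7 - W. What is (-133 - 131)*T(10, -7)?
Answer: 792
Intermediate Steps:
(-133 - 131)*T(10, -7) = (-133 - 131)*(7 - 1*10) = -264*(7 - 10) = -264*(-3) = 792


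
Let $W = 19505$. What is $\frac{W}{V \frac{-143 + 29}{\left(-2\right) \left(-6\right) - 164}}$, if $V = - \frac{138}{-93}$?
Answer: $\frac{1209310}{69} \approx 17526.0$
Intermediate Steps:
$V = \frac{46}{31}$ ($V = \left(-138\right) \left(- \frac{1}{93}\right) = \frac{46}{31} \approx 1.4839$)
$\frac{W}{V \frac{-143 + 29}{\left(-2\right) \left(-6\right) - 164}} = \frac{19505}{\frac{46}{31} \frac{-143 + 29}{\left(-2\right) \left(-6\right) - 164}} = \frac{19505}{\frac{46}{31} \left(- \frac{114}{12 - 164}\right)} = \frac{19505}{\frac{46}{31} \left(- \frac{114}{-152}\right)} = \frac{19505}{\frac{46}{31} \left(\left(-114\right) \left(- \frac{1}{152}\right)\right)} = \frac{19505}{\frac{46}{31} \cdot \frac{3}{4}} = \frac{19505}{\frac{69}{62}} = 19505 \cdot \frac{62}{69} = \frac{1209310}{69}$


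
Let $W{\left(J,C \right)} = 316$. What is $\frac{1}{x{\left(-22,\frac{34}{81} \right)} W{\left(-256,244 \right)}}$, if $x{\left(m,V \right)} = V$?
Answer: $\frac{81}{10744} \approx 0.0075391$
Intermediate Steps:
$\frac{1}{x{\left(-22,\frac{34}{81} \right)} W{\left(-256,244 \right)}} = \frac{1}{\frac{34}{81} \cdot 316} = \frac{1}{34 \cdot \frac{1}{81}} \cdot \frac{1}{316} = \frac{1}{\frac{34}{81}} \cdot \frac{1}{316} = \frac{81}{34} \cdot \frac{1}{316} = \frac{81}{10744}$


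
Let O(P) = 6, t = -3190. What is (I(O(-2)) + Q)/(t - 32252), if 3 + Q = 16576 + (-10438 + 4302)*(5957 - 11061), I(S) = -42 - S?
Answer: -31334669/35442 ≈ -884.11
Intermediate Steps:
Q = 31334717 (Q = -3 + (16576 + (-10438 + 4302)*(5957 - 11061)) = -3 + (16576 - 6136*(-5104)) = -3 + (16576 + 31318144) = -3 + 31334720 = 31334717)
(I(O(-2)) + Q)/(t - 32252) = ((-42 - 1*6) + 31334717)/(-3190 - 32252) = ((-42 - 6) + 31334717)/(-35442) = (-48 + 31334717)*(-1/35442) = 31334669*(-1/35442) = -31334669/35442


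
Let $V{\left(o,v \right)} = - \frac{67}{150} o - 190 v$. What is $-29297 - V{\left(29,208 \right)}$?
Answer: $\frac{1535393}{150} \approx 10236.0$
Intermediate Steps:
$V{\left(o,v \right)} = - 190 v - \frac{67 o}{150}$ ($V{\left(o,v \right)} = \left(-67\right) \frac{1}{150} o - 190 v = - \frac{67 o}{150} - 190 v = - 190 v - \frac{67 o}{150}$)
$-29297 - V{\left(29,208 \right)} = -29297 - \left(\left(-190\right) 208 - \frac{1943}{150}\right) = -29297 - \left(-39520 - \frac{1943}{150}\right) = -29297 - - \frac{5929943}{150} = -29297 + \frac{5929943}{150} = \frac{1535393}{150}$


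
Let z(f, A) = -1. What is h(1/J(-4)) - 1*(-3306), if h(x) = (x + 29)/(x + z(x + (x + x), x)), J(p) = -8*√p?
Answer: 842219/257 - 480*I/257 ≈ 3277.1 - 1.8677*I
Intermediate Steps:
h(x) = (29 + x)/(-1 + x) (h(x) = (x + 29)/(x - 1) = (29 + x)/(-1 + x))
h(1/J(-4)) - 1*(-3306) = (29 + 1/(-16*I))/(-1 + 1/(-16*I)) - 1*(-3306) = (29 + 1/(-16*I))/(-1 + 1/(-16*I)) + 3306 = (29 + I/16)/(-1 + I/16) + 3306 = (256*(-1 - I/16)/257)*(29 + I/16) + 3306 = 256*(-1 - I/16)*(29 + I/16)/257 + 3306 = 3306 + 256*(-1 - I/16)*(29 + I/16)/257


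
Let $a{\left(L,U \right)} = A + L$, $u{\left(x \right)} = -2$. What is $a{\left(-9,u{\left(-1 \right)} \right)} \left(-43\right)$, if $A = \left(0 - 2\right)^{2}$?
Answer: $215$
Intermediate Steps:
$A = 4$ ($A = \left(-2\right)^{2} = 4$)
$a{\left(L,U \right)} = 4 + L$
$a{\left(-9,u{\left(-1 \right)} \right)} \left(-43\right) = \left(4 - 9\right) \left(-43\right) = \left(-5\right) \left(-43\right) = 215$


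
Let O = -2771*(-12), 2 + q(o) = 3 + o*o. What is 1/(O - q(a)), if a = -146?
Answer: 1/11935 ≈ 8.3787e-5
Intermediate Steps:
q(o) = 1 + o² (q(o) = -2 + (3 + o*o) = -2 + (3 + o²) = 1 + o²)
O = 33252
1/(O - q(a)) = 1/(33252 - (1 + (-146)²)) = 1/(33252 - (1 + 21316)) = 1/(33252 - 1*21317) = 1/(33252 - 21317) = 1/11935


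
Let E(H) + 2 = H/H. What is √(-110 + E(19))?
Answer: I*√111 ≈ 10.536*I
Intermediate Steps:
E(H) = -1 (E(H) = -2 + H/H = -2 + 1 = -1)
√(-110 + E(19)) = √(-110 - 1) = √(-111) = I*√111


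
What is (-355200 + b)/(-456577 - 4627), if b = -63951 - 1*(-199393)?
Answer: 109879/230602 ≈ 0.47649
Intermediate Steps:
b = 135442 (b = -63951 + 199393 = 135442)
(-355200 + b)/(-456577 - 4627) = (-355200 + 135442)/(-456577 - 4627) = -219758/(-461204) = -219758*(-1/461204) = 109879/230602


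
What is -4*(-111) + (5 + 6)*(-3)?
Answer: 411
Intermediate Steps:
-4*(-111) + (5 + 6)*(-3) = 444 + 11*(-3) = 444 - 33 = 411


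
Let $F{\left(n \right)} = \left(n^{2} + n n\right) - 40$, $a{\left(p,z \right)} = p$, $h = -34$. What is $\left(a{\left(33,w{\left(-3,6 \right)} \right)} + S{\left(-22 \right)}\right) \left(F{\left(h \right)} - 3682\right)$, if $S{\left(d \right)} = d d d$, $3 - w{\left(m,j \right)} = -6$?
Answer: $14967150$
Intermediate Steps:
$w{\left(m,j \right)} = 9$ ($w{\left(m,j \right)} = 3 - -6 = 3 + 6 = 9$)
$F{\left(n \right)} = -40 + 2 n^{2}$ ($F{\left(n \right)} = \left(n^{2} + n^{2}\right) - 40 = 2 n^{2} - 40 = -40 + 2 n^{2}$)
$S{\left(d \right)} = d^{3}$ ($S{\left(d \right)} = d^{2} d = d^{3}$)
$\left(a{\left(33,w{\left(-3,6 \right)} \right)} + S{\left(-22 \right)}\right) \left(F{\left(h \right)} - 3682\right) = \left(33 + \left(-22\right)^{3}\right) \left(\left(-40 + 2 \left(-34\right)^{2}\right) - 3682\right) = \left(33 - 10648\right) \left(\left(-40 + 2 \cdot 1156\right) - 3682\right) = - 10615 \left(\left(-40 + 2312\right) - 3682\right) = - 10615 \left(2272 - 3682\right) = \left(-10615\right) \left(-1410\right) = 14967150$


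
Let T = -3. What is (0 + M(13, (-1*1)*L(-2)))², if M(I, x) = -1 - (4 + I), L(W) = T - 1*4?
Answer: 324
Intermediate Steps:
L(W) = -7 (L(W) = -3 - 1*4 = -3 - 4 = -7)
M(I, x) = -5 - I (M(I, x) = -1 + (-4 - I) = -5 - I)
(0 + M(13, (-1*1)*L(-2)))² = (0 + (-5 - 1*13))² = (0 + (-5 - 13))² = (0 - 18)² = (-18)² = 324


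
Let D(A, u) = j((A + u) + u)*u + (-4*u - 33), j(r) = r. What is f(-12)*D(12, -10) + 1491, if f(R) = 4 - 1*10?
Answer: 969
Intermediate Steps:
f(R) = -6 (f(R) = 4 - 10 = -6)
D(A, u) = -33 - 4*u + u*(A + 2*u) (D(A, u) = ((A + u) + u)*u + (-4*u - 33) = (A + 2*u)*u + (-33 - 4*u) = u*(A + 2*u) + (-33 - 4*u) = -33 - 4*u + u*(A + 2*u))
f(-12)*D(12, -10) + 1491 = -6*(-33 - 4*(-10) - 10*(12 + 2*(-10))) + 1491 = -6*(-33 + 40 - 10*(12 - 20)) + 1491 = -6*(-33 + 40 - 10*(-8)) + 1491 = -6*(-33 + 40 + 80) + 1491 = -6*87 + 1491 = -522 + 1491 = 969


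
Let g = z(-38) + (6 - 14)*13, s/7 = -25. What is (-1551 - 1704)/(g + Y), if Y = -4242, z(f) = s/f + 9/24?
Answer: 1064/1419 ≈ 0.74982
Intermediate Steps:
s = -175 (s = 7*(-25) = -175)
z(f) = 3/8 - 175/f (z(f) = -175/f + 9/24 = -175/f + 9*(1/24) = -175/f + 3/8 = 3/8 - 175/f)
g = -15051/152 (g = (3/8 - 175/(-38)) + (6 - 14)*13 = (3/8 - 175*(-1/38)) - 8*13 = (3/8 + 175/38) - 104 = 757/152 - 104 = -15051/152 ≈ -99.020)
(-1551 - 1704)/(g + Y) = (-1551 - 1704)/(-15051/152 - 4242) = -3255/(-659835/152) = -3255*(-152/659835) = 1064/1419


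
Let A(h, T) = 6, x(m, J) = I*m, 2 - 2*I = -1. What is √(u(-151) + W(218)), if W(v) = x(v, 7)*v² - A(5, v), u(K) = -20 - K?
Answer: √15540473 ≈ 3942.1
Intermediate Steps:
I = 3/2 (I = 1 - ½*(-1) = 1 + ½ = 3/2 ≈ 1.5000)
x(m, J) = 3*m/2
W(v) = -6 + 3*v³/2 (W(v) = (3*v/2)*v² - 1*6 = 3*v³/2 - 6 = -6 + 3*v³/2)
√(u(-151) + W(218)) = √((-20 - 1*(-151)) + (-6 + (3/2)*218³)) = √((-20 + 151) + (-6 + (3/2)*10360232)) = √(131 + (-6 + 15540348)) = √(131 + 15540342) = √15540473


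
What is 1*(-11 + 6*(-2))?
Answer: -23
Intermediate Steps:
1*(-11 + 6*(-2)) = 1*(-11 - 12) = 1*(-23) = -23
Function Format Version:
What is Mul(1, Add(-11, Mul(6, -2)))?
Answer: -23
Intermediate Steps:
Mul(1, Add(-11, Mul(6, -2))) = Mul(1, Add(-11, -12)) = Mul(1, -23) = -23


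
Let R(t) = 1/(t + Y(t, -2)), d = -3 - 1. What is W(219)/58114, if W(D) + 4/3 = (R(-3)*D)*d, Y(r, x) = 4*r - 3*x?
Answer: 48/29057 ≈ 0.0016519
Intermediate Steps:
Y(r, x) = -3*x + 4*r
d = -4
R(t) = 1/(6 + 5*t) (R(t) = 1/(t + (-3*(-2) + 4*t)) = 1/(t + (6 + 4*t)) = 1/(6 + 5*t))
W(D) = -4/3 + 4*D/9 (W(D) = -4/3 + (D/(6 + 5*(-3)))*(-4) = -4/3 + (D/(6 - 15))*(-4) = -4/3 + (D/(-9))*(-4) = -4/3 - D/9*(-4) = -4/3 + 4*D/9)
W(219)/58114 = (-4/3 + (4/9)*219)/58114 = (-4/3 + 292/3)*(1/58114) = 96*(1/58114) = 48/29057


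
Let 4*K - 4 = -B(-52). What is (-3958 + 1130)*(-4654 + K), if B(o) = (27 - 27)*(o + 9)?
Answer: 13158684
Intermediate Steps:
B(o) = 0 (B(o) = 0*(9 + o) = 0)
K = 1 (K = 1 + (-1*0)/4 = 1 + (1/4)*0 = 1 + 0 = 1)
(-3958 + 1130)*(-4654 + K) = (-3958 + 1130)*(-4654 + 1) = -2828*(-4653) = 13158684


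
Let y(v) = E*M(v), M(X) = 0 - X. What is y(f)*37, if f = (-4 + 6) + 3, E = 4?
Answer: -740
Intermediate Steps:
M(X) = -X
f = 5 (f = 2 + 3 = 5)
y(v) = -4*v (y(v) = 4*(-v) = -4*v)
y(f)*37 = -4*5*37 = -20*37 = -740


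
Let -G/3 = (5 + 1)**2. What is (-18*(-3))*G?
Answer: -5832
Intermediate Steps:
G = -108 (G = -3*(5 + 1)**2 = -3*6**2 = -3*36 = -108)
(-18*(-3))*G = -18*(-3)*(-108) = 54*(-108) = -5832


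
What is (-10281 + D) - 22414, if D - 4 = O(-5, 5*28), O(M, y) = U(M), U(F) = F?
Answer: -32696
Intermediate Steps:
O(M, y) = M
D = -1 (D = 4 - 5 = -1)
(-10281 + D) - 22414 = (-10281 - 1) - 22414 = -10282 - 22414 = -32696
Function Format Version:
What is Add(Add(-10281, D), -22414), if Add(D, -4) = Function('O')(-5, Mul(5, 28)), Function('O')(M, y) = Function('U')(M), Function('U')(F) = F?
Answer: -32696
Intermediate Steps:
Function('O')(M, y) = M
D = -1 (D = Add(4, -5) = -1)
Add(Add(-10281, D), -22414) = Add(Add(-10281, -1), -22414) = Add(-10282, -22414) = -32696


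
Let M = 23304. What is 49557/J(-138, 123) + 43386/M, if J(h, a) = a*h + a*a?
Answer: -59712731/2388660 ≈ -24.998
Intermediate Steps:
J(h, a) = a² + a*h (J(h, a) = a*h + a² = a² + a*h)
49557/J(-138, 123) + 43386/M = 49557/((123*(123 - 138))) + 43386/23304 = 49557/((123*(-15))) + 43386*(1/23304) = 49557/(-1845) + 7231/3884 = 49557*(-1/1845) + 7231/3884 = -16519/615 + 7231/3884 = -59712731/2388660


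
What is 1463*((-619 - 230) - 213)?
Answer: -1553706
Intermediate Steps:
1463*((-619 - 230) - 213) = 1463*(-849 - 213) = 1463*(-1062) = -1553706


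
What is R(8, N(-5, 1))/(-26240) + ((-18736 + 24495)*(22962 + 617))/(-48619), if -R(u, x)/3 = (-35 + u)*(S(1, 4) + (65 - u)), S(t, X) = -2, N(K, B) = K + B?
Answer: -712676906857/255152512 ≈ -2793.1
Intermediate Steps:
N(K, B) = B + K
R(u, x) = -3*(-35 + u)*(63 - u) (R(u, x) = -3*(-35 + u)*(-2 + (65 - u)) = -3*(-35 + u)*(63 - u))
R(8, N(-5, 1))/(-26240) + ((-18736 + 24495)*(22962 + 617))/(-48619) = (6615 - 294*8 + 3*8²)/(-26240) + ((-18736 + 24495)*(22962 + 617))/(-48619) = (6615 - 2352 + 3*64)*(-1/26240) + (5759*23579)*(-1/48619) = (6615 - 2352 + 192)*(-1/26240) + 135791461*(-1/48619) = 4455*(-1/26240) - 135791461/48619 = -891/5248 - 135791461/48619 = -712676906857/255152512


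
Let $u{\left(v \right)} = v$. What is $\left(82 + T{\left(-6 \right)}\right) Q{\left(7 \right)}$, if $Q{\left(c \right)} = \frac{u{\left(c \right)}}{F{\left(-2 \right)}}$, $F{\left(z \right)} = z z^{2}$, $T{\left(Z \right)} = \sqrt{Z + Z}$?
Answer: $- \frac{287}{4} - \frac{7 i \sqrt{3}}{4} \approx -71.75 - 3.0311 i$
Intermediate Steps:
$T{\left(Z \right)} = \sqrt{2} \sqrt{Z}$ ($T{\left(Z \right)} = \sqrt{2 Z} = \sqrt{2} \sqrt{Z}$)
$F{\left(z \right)} = z^{3}$
$Q{\left(c \right)} = - \frac{c}{8}$ ($Q{\left(c \right)} = \frac{c}{\left(-2\right)^{3}} = \frac{c}{-8} = c \left(- \frac{1}{8}\right) = - \frac{c}{8}$)
$\left(82 + T{\left(-6 \right)}\right) Q{\left(7 \right)} = \left(82 + \sqrt{2} \sqrt{-6}\right) \left(\left(- \frac{1}{8}\right) 7\right) = \left(82 + \sqrt{2} i \sqrt{6}\right) \left(- \frac{7}{8}\right) = \left(82 + 2 i \sqrt{3}\right) \left(- \frac{7}{8}\right) = - \frac{287}{4} - \frac{7 i \sqrt{3}}{4}$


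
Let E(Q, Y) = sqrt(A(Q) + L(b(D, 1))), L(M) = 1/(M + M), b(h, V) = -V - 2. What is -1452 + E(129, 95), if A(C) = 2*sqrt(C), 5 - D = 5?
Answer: -1452 + sqrt(-6 + 72*sqrt(129))/6 ≈ -1447.3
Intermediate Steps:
D = 0 (D = 5 - 1*5 = 5 - 5 = 0)
b(h, V) = -2 - V
L(M) = 1/(2*M)
E(Q, Y) = sqrt(-1/6 + 2*sqrt(Q)) (E(Q, Y) = sqrt(2*sqrt(Q) + 1/(2*(-2 - 1*1))) = sqrt(2*sqrt(Q) + 1/(2*(-2 - 1))) = sqrt(2*sqrt(Q) + (1/2)/(-3)) = sqrt(2*sqrt(Q) + (1/2)*(-1/3)) = sqrt(2*sqrt(Q) - 1/6) = sqrt(-1/6 + 2*sqrt(Q)))
-1452 + E(129, 95) = -1452 + sqrt(-6 + 72*sqrt(129))/6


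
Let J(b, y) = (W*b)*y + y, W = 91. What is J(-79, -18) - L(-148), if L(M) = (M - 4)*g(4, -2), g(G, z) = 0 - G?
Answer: 128776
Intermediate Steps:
g(G, z) = -G
L(M) = 16 - 4*M (L(M) = (M - 4)*(-1*4) = (-4 + M)*(-4) = 16 - 4*M)
J(b, y) = y + 91*b*y (J(b, y) = (91*b)*y + y = 91*b*y + y = y + 91*b*y)
J(-79, -18) - L(-148) = -18*(1 + 91*(-79)) - (16 - 4*(-148)) = -18*(1 - 7189) - (16 + 592) = -18*(-7188) - 1*608 = 129384 - 608 = 128776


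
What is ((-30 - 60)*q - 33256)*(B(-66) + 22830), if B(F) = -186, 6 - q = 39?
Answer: -685796184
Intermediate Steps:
q = -33 (q = 6 - 1*39 = 6 - 39 = -33)
((-30 - 60)*q - 33256)*(B(-66) + 22830) = ((-30 - 60)*(-33) - 33256)*(-186 + 22830) = (-90*(-33) - 33256)*22644 = (2970 - 33256)*22644 = -30286*22644 = -685796184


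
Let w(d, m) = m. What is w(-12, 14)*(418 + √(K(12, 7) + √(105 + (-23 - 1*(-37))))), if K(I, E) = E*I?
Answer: 5852 + 14*√(84 + √119) ≈ 5988.4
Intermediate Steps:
w(-12, 14)*(418 + √(K(12, 7) + √(105 + (-23 - 1*(-37))))) = 14*(418 + √(7*12 + √(105 + (-23 - 1*(-37))))) = 14*(418 + √(84 + √(105 + (-23 + 37)))) = 14*(418 + √(84 + √(105 + 14))) = 14*(418 + √(84 + √119)) = 5852 + 14*√(84 + √119)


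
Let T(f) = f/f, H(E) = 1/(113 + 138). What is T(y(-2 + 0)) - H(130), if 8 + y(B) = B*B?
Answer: 250/251 ≈ 0.99602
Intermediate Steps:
y(B) = -8 + B**2 (y(B) = -8 + B*B = -8 + B**2)
H(E) = 1/251
T(f) = 1
T(y(-2 + 0)) - H(130) = 1 - 1*1/251 = 1 - 1/251 = 250/251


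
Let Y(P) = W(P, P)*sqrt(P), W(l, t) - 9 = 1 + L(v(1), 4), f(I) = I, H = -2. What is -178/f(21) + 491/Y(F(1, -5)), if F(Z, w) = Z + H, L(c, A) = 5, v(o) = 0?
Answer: -178/21 - 491*I/15 ≈ -8.4762 - 32.733*I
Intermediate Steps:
F(Z, w) = -2 + Z (F(Z, w) = Z - 2 = -2 + Z)
W(l, t) = 15 (W(l, t) = 9 + (1 + 5) = 9 + 6 = 15)
Y(P) = 15*sqrt(P)
-178/f(21) + 491/Y(F(1, -5)) = -178/21 + 491/((15*sqrt(-2 + 1))) = -178*1/21 + 491/((15*sqrt(-1))) = -178/21 + 491/((15*I)) = -178/21 + 491*(-I/15) = -178/21 - 491*I/15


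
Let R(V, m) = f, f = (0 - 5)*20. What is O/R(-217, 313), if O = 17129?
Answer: -17129/100 ≈ -171.29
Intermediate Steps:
f = -100 (f = -5*20 = -100)
R(V, m) = -100
O/R(-217, 313) = 17129/(-100) = 17129*(-1/100) = -17129/100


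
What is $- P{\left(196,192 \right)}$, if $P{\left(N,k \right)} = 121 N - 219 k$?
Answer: $18332$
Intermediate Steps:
$P{\left(N,k \right)} = - 219 k + 121 N$
$- P{\left(196,192 \right)} = - (\left(-219\right) 192 + 121 \cdot 196) = - (-42048 + 23716) = \left(-1\right) \left(-18332\right) = 18332$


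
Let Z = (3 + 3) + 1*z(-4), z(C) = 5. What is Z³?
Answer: 1331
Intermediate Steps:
Z = 11 (Z = (3 + 3) + 1*5 = 6 + 5 = 11)
Z³ = 11³ = 1331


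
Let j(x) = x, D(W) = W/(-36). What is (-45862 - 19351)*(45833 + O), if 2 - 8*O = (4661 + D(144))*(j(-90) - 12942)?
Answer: -1990844962485/4 ≈ -4.9771e+11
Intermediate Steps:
D(W) = -W/36 (D(W) = W*(-1/36) = -W/36)
O = 30345013/4 (O = ¼ - (4661 - 1/36*144)*(-90 - 12942)/8 = ¼ - (4661 - 4)*(-13032)/8 = ¼ - 4657*(-13032)/8 = ¼ - ⅛*(-60690024) = ¼ + 7586253 = 30345013/4 ≈ 7.5863e+6)
(-45862 - 19351)*(45833 + O) = (-45862 - 19351)*(45833 + 30345013/4) = -65213*30528345/4 = -1990844962485/4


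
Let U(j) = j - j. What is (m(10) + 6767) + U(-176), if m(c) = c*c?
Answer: 6867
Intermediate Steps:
U(j) = 0
m(c) = c²
(m(10) + 6767) + U(-176) = (10² + 6767) + 0 = (100 + 6767) + 0 = 6867 + 0 = 6867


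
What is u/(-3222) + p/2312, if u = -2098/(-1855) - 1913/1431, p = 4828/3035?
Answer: 626066524/832608482265 ≈ 0.00075193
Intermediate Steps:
p = 4828/3035 (p = 4828*(1/3035) = 4828/3035 ≈ 1.5908)
u = -10309/50085 (u = -2098*(-1/1855) - 1913*1/1431 = 2098/1855 - 1913/1431 = -10309/50085 ≈ -0.20583)
u/(-3222) + p/2312 = -10309/50085/(-3222) + (4828/3035)/2312 = -10309/50085*(-1/3222) + (4828/3035)*(1/2312) = 10309/161373870 + 71/103190 = 626066524/832608482265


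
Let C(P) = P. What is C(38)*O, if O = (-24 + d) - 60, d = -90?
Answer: -6612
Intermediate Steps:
O = -174 (O = (-24 - 90) - 60 = -114 - 60 = -174)
C(38)*O = 38*(-174) = -6612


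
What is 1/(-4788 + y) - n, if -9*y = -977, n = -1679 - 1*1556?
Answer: 136242016/42115 ≈ 3235.0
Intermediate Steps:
n = -3235 (n = -1679 - 1556 = -3235)
y = 977/9 (y = -⅑*(-977) = 977/9 ≈ 108.56)
1/(-4788 + y) - n = 1/(-4788 + 977/9) - 1*(-3235) = 1/(-42115/9) + 3235 = -9/42115 + 3235 = 136242016/42115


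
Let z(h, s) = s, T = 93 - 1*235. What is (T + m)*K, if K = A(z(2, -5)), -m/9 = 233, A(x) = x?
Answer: 11195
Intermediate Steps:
T = -142 (T = 93 - 235 = -142)
m = -2097 (m = -9*233 = -2097)
K = -5
(T + m)*K = (-142 - 2097)*(-5) = -2239*(-5) = 11195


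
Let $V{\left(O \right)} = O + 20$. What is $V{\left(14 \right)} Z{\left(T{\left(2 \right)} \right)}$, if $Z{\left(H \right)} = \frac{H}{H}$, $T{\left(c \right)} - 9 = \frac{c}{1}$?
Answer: $34$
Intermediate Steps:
$T{\left(c \right)} = 9 + c$ ($T{\left(c \right)} = 9 + \frac{c}{1} = 9 + c 1 = 9 + c$)
$Z{\left(H \right)} = 1$
$V{\left(O \right)} = 20 + O$
$V{\left(14 \right)} Z{\left(T{\left(2 \right)} \right)} = \left(20 + 14\right) 1 = 34 \cdot 1 = 34$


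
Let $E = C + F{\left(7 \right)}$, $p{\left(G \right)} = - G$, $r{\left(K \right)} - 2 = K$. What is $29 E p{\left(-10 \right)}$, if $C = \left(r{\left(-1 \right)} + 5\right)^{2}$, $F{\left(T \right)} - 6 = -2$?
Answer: $11600$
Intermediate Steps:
$r{\left(K \right)} = 2 + K$
$F{\left(T \right)} = 4$ ($F{\left(T \right)} = 6 - 2 = 4$)
$C = 36$ ($C = \left(\left(2 - 1\right) + 5\right)^{2} = \left(1 + 5\right)^{2} = 6^{2} = 36$)
$E = 40$ ($E = 36 + 4 = 40$)
$29 E p{\left(-10 \right)} = 29 \cdot 40 \left(\left(-1\right) \left(-10\right)\right) = 1160 \cdot 10 = 11600$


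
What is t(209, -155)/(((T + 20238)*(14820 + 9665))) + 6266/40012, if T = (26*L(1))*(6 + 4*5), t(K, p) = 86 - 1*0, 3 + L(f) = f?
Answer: 103483943139/660803481590 ≈ 0.15660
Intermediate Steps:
L(f) = -3 + f
t(K, p) = 86 (t(K, p) = 86 + 0 = 86)
T = -1352 (T = (26*(-3 + 1))*(6 + 4*5) = (26*(-2))*(6 + 20) = -52*26 = -1352)
t(209, -155)/(((T + 20238)*(14820 + 9665))) + 6266/40012 = 86/(((-1352 + 20238)*(14820 + 9665))) + 6266/40012 = 86/((18886*24485)) + 6266*(1/40012) = 86/462423710 + 3133/20006 = 86*(1/462423710) + 3133/20006 = 43/231211855 + 3133/20006 = 103483943139/660803481590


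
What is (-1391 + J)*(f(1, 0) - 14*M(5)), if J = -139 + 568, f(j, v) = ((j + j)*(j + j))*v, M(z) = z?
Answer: 67340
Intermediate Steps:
f(j, v) = 4*v*j² (f(j, v) = ((2*j)*(2*j))*v = (4*j²)*v = 4*v*j²)
J = 429
(-1391 + J)*(f(1, 0) - 14*M(5)) = (-1391 + 429)*(4*0*1² - 14*5) = -962*(4*0*1 - 70) = -962*(0 - 70) = -962*(-70) = 67340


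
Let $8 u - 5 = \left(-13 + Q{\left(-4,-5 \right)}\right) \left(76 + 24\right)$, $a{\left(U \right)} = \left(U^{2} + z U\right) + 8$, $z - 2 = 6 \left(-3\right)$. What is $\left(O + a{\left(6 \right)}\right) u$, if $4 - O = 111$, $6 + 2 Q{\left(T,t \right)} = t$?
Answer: $\frac{293355}{8} \approx 36669.0$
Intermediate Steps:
$Q{\left(T,t \right)} = -3 + \frac{t}{2}$
$z = -16$ ($z = 2 + 6 \left(-3\right) = 2 - 18 = -16$)
$a{\left(U \right)} = 8 + U^{2} - 16 U$ ($a{\left(U \right)} = \left(U^{2} - 16 U\right) + 8 = 8 + U^{2} - 16 U$)
$O = -107$ ($O = 4 - 111 = -107$)
$u = - \frac{1845}{8}$ ($u = \frac{5}{8} + \frac{\left(-13 + \left(-3 + \frac{1}{2} \left(-5\right)\right)\right) \left(76 + 24\right)}{8} = \frac{5}{8} + \frac{\left(-13 - \frac{11}{2}\right) 100}{8} = \frac{5}{8} + \frac{\left(- \frac{37}{2}\right) 100}{8} = \frac{5}{8} + \frac{1}{8} \left(-1850\right) = \frac{5}{8} - \frac{925}{4} = - \frac{1845}{8} \approx -230.63$)
$\left(O + a{\left(6 \right)}\right) u = \left(-107 + \left(8 + 6^{2} - 96\right)\right) \left(- \frac{1845}{8}\right) = \left(-107 + \left(8 + 36 - 96\right)\right) \left(- \frac{1845}{8}\right) = \left(-107 - 52\right) \left(- \frac{1845}{8}\right) = \left(-159\right) \left(- \frac{1845}{8}\right) = \frac{293355}{8}$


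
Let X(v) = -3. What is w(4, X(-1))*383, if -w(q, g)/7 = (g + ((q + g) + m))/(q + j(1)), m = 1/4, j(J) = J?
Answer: 18767/20 ≈ 938.35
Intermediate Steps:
m = 1/4 ≈ 0.25000
w(q, g) = -7*(1/4 + q + 2*g)/(1 + q) (w(q, g) = -7*(g + ((q + g) + 1/4))/(q + 1) = -7*(g + ((g + q) + 1/4))/(1 + q) = -7*(g + (1/4 + g + q))/(1 + q) = -7*(1/4 + q + 2*g)/(1 + q))
w(4, X(-1))*383 = (7*(-1 - 8*(-3) - 4*4)/(4*(1 + 4)))*383 = ((7/4)*(-1 + 24 - 16)/5)*383 = ((7/4)*(1/5)*7)*383 = (49/20)*383 = 18767/20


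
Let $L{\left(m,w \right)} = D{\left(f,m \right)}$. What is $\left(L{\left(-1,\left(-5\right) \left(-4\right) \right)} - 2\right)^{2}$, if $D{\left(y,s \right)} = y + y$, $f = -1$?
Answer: $16$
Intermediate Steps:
$D{\left(y,s \right)} = 2 y$
$L{\left(m,w \right)} = -2$ ($L{\left(m,w \right)} = 2 \left(-1\right) = -2$)
$\left(L{\left(-1,\left(-5\right) \left(-4\right) \right)} - 2\right)^{2} = \left(-2 - 2\right)^{2} = \left(-4\right)^{2} = 16$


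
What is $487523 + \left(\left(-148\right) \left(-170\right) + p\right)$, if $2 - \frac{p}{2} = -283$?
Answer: $513253$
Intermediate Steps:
$p = 570$ ($p = 4 - -566 = 4 + 566 = 570$)
$487523 + \left(\left(-148\right) \left(-170\right) + p\right) = 487523 + \left(\left(-148\right) \left(-170\right) + 570\right) = 487523 + \left(25160 + 570\right) = 487523 + 25730 = 513253$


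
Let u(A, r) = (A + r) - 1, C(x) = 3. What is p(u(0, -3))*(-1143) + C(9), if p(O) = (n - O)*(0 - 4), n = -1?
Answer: 13719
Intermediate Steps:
u(A, r) = -1 + A + r
p(O) = 4 + 4*O (p(O) = (-1 - O)*(0 - 4) = (-1 - O)*(-4) = 4 + 4*O)
p(u(0, -3))*(-1143) + C(9) = (4 + 4*(-1 + 0 - 3))*(-1143) + 3 = (4 + 4*(-4))*(-1143) + 3 = (4 - 16)*(-1143) + 3 = -12*(-1143) + 3 = 13716 + 3 = 13719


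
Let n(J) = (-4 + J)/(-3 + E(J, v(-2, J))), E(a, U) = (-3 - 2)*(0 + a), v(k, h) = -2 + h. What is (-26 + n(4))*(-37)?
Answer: 962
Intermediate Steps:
E(a, U) = -5*a
n(J) = (-4 + J)/(-3 - 5*J)
(-26 + n(4))*(-37) = (-26 + (4 - 1*4)/(3 + 5*4))*(-37) = (-26 + (4 - 4)/(3 + 20))*(-37) = (-26 + 0/23)*(-37) = (-26 + (1/23)*0)*(-37) = (-26 + 0)*(-37) = -26*(-37) = 962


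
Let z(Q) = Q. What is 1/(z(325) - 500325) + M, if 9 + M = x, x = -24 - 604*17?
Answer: -5150500001/500000 ≈ -10301.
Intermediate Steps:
x = -10292 (x = -24 - 302*34 = -24 - 10268 = -10292)
M = -10301 (M = -9 - 10292 = -10301)
1/(z(325) - 500325) + M = 1/(325 - 500325) - 10301 = 1/(-500000) - 10301 = -1/500000 - 10301 = -5150500001/500000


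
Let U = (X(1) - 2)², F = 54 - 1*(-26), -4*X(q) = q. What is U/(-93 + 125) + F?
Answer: 41041/512 ≈ 80.158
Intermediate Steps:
X(q) = -q/4
F = 80 (F = 54 + 26 = 80)
U = 81/16 (U = (-¼*1 - 2)² = (-¼ - 2)² = (-9/4)² = 81/16 ≈ 5.0625)
U/(-93 + 125) + F = (81/16)/(-93 + 125) + 80 = (81/16)/32 + 80 = (1/32)*(81/16) + 80 = 81/512 + 80 = 41041/512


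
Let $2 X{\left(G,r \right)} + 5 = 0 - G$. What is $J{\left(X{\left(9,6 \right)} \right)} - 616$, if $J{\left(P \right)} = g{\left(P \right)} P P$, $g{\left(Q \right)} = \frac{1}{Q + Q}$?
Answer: $- \frac{1239}{2} \approx -619.5$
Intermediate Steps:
$g{\left(Q \right)} = \frac{1}{2 Q}$
$X{\left(G,r \right)} = - \frac{5}{2} - \frac{G}{2}$ ($X{\left(G,r \right)} = - \frac{5}{2} + \frac{0 - G}{2} = - \frac{5}{2} + \frac{\left(-1\right) G}{2} = - \frac{5}{2} - \frac{G}{2}$)
$J{\left(P \right)} = \frac{P}{2}$ ($J{\left(P \right)} = \frac{1}{2 P} P P = \frac{P}{2}$)
$J{\left(X{\left(9,6 \right)} \right)} - 616 = \frac{- \frac{5}{2} - \frac{9}{2}}{2} - 616 = \frac{1}{2} \left(-7\right) - 616 = - \frac{7}{2} - 616 = - \frac{1239}{2}$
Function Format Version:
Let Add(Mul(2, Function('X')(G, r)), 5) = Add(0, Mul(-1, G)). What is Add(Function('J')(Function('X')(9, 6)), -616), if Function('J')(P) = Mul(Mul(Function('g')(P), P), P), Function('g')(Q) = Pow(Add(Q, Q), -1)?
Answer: Rational(-1239, 2) ≈ -619.50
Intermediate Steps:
Function('g')(Q) = Mul(Rational(1, 2), Pow(Q, -1)) (Function('g')(Q) = Pow(Mul(2, Q), -1) = Mul(Rational(1, 2), Pow(Q, -1)))
Function('X')(G, r) = Add(Rational(-5, 2), Mul(Rational(-1, 2), G)) (Function('X')(G, r) = Add(Rational(-5, 2), Mul(Rational(1, 2), Add(0, Mul(-1, G)))) = Add(Rational(-5, 2), Mul(Rational(1, 2), Mul(-1, G))) = Add(Rational(-5, 2), Mul(Rational(-1, 2), G)))
Function('J')(P) = Mul(Rational(1, 2), P) (Function('J')(P) = Mul(Mul(Mul(Rational(1, 2), Pow(P, -1)), P), P) = Mul(Rational(1, 2), P))
Add(Function('J')(Function('X')(9, 6)), -616) = Add(Mul(Rational(1, 2), Add(Rational(-5, 2), Mul(Rational(-1, 2), 9))), -616) = Add(Mul(Rational(1, 2), Add(Rational(-5, 2), Rational(-9, 2))), -616) = Add(Mul(Rational(1, 2), -7), -616) = Add(Rational(-7, 2), -616) = Rational(-1239, 2)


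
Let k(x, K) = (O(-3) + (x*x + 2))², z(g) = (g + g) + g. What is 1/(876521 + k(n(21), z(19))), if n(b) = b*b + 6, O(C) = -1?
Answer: 1/39924912621 ≈ 2.5047e-11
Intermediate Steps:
n(b) = 6 + b² (n(b) = b² + 6 = 6 + b²)
z(g) = 3*g (z(g) = 2*g + g = 3*g)
k(x, K) = (1 + x²)² (k(x, K) = (-1 + (x*x + 2))² = (-1 + (x² + 2))² = (-1 + (2 + x²))² = (1 + x²)²)
1/(876521 + k(n(21), z(19))) = 1/(876521 + (1 + (6 + 21²)²)²) = 1/(876521 + (1 + (6 + 441)²)²) = 1/(876521 + (1 + 447²)²) = 1/(876521 + (1 + 199809)²) = 1/(876521 + 199810²) = 1/(876521 + 39924036100) = 1/39924912621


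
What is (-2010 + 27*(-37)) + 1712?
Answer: -1297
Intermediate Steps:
(-2010 + 27*(-37)) + 1712 = (-2010 - 999) + 1712 = -3009 + 1712 = -1297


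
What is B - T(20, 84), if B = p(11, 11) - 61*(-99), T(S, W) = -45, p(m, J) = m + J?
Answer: 6106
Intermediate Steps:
p(m, J) = J + m
B = 6061 (B = (11 + 11) - 61*(-99) = 22 + 6039 = 6061)
B - T(20, 84) = 6061 - 1*(-45) = 6061 + 45 = 6106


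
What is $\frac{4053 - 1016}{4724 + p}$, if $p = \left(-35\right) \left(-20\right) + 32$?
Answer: $\frac{3037}{5456} \approx 0.55663$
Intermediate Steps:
$p = 732$ ($p = 700 + 32 = 732$)
$\frac{4053 - 1016}{4724 + p} = \frac{4053 - 1016}{4724 + 732} = \frac{3037}{5456}$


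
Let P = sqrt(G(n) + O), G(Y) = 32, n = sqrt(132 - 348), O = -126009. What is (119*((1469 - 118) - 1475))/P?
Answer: 14756*I*sqrt(125977)/125977 ≈ 41.574*I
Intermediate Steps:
n = 6*I*sqrt(6) (n = sqrt(-216) = 6*I*sqrt(6) ≈ 14.697*I)
P = I*sqrt(125977) (P = sqrt(32 - 126009) = sqrt(-125977) = I*sqrt(125977) ≈ 354.93*I)
(119*((1469 - 118) - 1475))/P = (119*((1469 - 118) - 1475))/((I*sqrt(125977))) = (119*(1351 - 1475))*(-I*sqrt(125977)/125977) = (119*(-124))*(-I*sqrt(125977)/125977) = -(-14756)*I*sqrt(125977)/125977 = 14756*I*sqrt(125977)/125977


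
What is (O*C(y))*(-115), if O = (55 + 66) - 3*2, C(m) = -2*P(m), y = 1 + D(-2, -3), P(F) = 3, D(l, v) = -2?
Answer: 79350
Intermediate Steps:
y = -1 (y = 1 - 2 = -1)
C(m) = -6 (C(m) = -2*3 = -6)
O = 115 (O = 121 - 6 = 115)
(O*C(y))*(-115) = (115*(-6))*(-115) = -690*(-115) = 79350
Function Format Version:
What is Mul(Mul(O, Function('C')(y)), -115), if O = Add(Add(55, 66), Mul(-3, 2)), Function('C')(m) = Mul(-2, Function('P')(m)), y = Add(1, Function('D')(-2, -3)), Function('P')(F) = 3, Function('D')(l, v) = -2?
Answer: 79350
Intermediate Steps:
y = -1 (y = Add(1, -2) = -1)
Function('C')(m) = -6 (Function('C')(m) = Mul(-2, 3) = -6)
O = 115 (O = Add(121, -6) = 115)
Mul(Mul(O, Function('C')(y)), -115) = Mul(Mul(115, -6), -115) = Mul(-690, -115) = 79350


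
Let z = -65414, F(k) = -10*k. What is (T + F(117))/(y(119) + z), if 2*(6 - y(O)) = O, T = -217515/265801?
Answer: 41493958/2320176929 ≈ 0.017884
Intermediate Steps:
T = -217515/265801 (T = -217515*1/265801 = -217515/265801 ≈ -0.81834)
y(O) = 6 - O/2
(T + F(117))/(y(119) + z) = (-217515/265801 - 10*117)/((6 - 1/2*119) - 65414) = (-217515/265801 - 1170)/((6 - 119/2) - 65414) = -311204685/(265801*(-107/2 - 65414)) = -311204685/(265801*(-130935/2)) = -311204685/265801*(-2/130935) = 41493958/2320176929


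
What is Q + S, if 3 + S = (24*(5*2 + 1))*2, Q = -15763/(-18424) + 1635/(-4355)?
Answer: 8432539525/16047304 ≈ 525.48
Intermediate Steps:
Q = 7704925/16047304 (Q = -15763*(-1/18424) + 1635*(-1/4355) = 15763/18424 - 327/871 = 7704925/16047304 ≈ 0.48014)
S = 525 (S = -3 + (24*(5*2 + 1))*2 = -3 + (24*(10 + 1))*2 = -3 + (24*11)*2 = -3 + 264*2 = -3 + 528 = 525)
Q + S = 7704925/16047304 + 525 = 8432539525/16047304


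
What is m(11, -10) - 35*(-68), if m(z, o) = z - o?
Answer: 2401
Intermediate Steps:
m(11, -10) - 35*(-68) = (11 - 1*(-10)) - 35*(-68) = (11 + 10) + 2380 = 21 + 2380 = 2401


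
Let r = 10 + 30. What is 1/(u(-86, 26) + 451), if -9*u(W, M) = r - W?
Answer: 1/437 ≈ 0.0022883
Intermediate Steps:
r = 40
u(W, M) = -40/9 + W/9 (u(W, M) = -(40 - W)/9 = -40/9 + W/9)
1/(u(-86, 26) + 451) = 1/((-40/9 + (1/9)*(-86)) + 451) = 1/((-40/9 - 86/9) + 451) = 1/(-14 + 451) = 1/437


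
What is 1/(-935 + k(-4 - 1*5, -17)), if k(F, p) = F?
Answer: -1/944 ≈ -0.0010593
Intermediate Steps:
1/(-935 + k(-4 - 1*5, -17)) = 1/(-935 + (-4 - 1*5)) = 1/(-935 + (-4 - 5)) = 1/(-935 - 9) = 1/(-944) = -1/944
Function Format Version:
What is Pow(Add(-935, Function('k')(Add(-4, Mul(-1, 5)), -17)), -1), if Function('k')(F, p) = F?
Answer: Rational(-1, 944) ≈ -0.0010593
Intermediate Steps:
Pow(Add(-935, Function('k')(Add(-4, Mul(-1, 5)), -17)), -1) = Pow(Add(-935, Add(-4, Mul(-1, 5))), -1) = Pow(Add(-935, Add(-4, -5)), -1) = Pow(Add(-935, -9), -1) = Pow(-944, -1) = Rational(-1, 944)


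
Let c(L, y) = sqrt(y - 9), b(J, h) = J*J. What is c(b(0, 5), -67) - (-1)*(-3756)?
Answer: -3756 + 2*I*sqrt(19) ≈ -3756.0 + 8.7178*I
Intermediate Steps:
b(J, h) = J**2
c(L, y) = sqrt(-9 + y)
c(b(0, 5), -67) - (-1)*(-3756) = sqrt(-9 - 67) - (-1)*(-3756) = sqrt(-76) - 1*3756 = 2*I*sqrt(19) - 3756 = -3756 + 2*I*sqrt(19)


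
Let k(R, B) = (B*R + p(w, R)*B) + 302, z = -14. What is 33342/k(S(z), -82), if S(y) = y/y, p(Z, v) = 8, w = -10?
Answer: -16671/218 ≈ -76.472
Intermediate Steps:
S(y) = 1
k(R, B) = 302 + 8*B + B*R (k(R, B) = (B*R + 8*B) + 302 = (8*B + B*R) + 302 = 302 + 8*B + B*R)
33342/k(S(z), -82) = 33342/(302 + 8*(-82) - 82*1) = 33342/(302 - 656 - 82) = 33342/(-436) = 33342*(-1/436) = -16671/218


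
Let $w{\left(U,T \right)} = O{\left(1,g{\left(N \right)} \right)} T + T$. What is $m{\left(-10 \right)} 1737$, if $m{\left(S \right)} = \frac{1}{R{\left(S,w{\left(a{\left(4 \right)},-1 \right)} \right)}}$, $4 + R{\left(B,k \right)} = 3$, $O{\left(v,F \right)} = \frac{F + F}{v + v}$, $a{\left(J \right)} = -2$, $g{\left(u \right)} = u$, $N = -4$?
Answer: $-1737$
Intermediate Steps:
$O{\left(v,F \right)} = \frac{F}{v}$ ($O{\left(v,F \right)} = \frac{2 F}{2 v} = 2 F \frac{1}{2 v} = \frac{F}{v}$)
$w{\left(U,T \right)} = - 3 T$ ($w{\left(U,T \right)} = - \frac{4}{1} T + T = \left(-4\right) 1 T + T = - 4 T + T = - 3 T$)
$R{\left(B,k \right)} = -1$ ($R{\left(B,k \right)} = -4 + 3 = -1$)
$m{\left(S \right)} = -1$ ($m{\left(S \right)} = \frac{1}{-1} = -1$)
$m{\left(-10 \right)} 1737 = \left(-1\right) 1737 = -1737$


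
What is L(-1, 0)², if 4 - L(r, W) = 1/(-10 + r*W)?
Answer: 1681/100 ≈ 16.810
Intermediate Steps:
L(r, W) = 4 - 1/(-10 + W*r) (L(r, W) = 4 - 1/(-10 + r*W) = 4 - 1/(-10 + W*r))
L(-1, 0)² = ((-41 + 4*0*(-1))/(-10 + 0*(-1)))² = ((-41 + 0)/(-10 + 0))² = (-41/(-10))² = (-⅒*(-41))² = (41/10)² = 1681/100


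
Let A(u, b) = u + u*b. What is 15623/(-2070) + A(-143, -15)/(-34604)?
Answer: -68095304/8953785 ≈ -7.6052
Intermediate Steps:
A(u, b) = u + b*u
15623/(-2070) + A(-143, -15)/(-34604) = 15623/(-2070) - 143*(1 - 15)/(-34604) = 15623*(-1/2070) - 143*(-14)*(-1/34604) = -15623/2070 + 2002*(-1/34604) = -15623/2070 - 1001/17302 = -68095304/8953785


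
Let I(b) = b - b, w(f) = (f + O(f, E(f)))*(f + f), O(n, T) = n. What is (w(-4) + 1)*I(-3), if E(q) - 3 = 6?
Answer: 0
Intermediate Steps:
E(q) = 9 (E(q) = 3 + 6 = 9)
w(f) = 4*f² (w(f) = (f + f)*(f + f) = (2*f)*(2*f) = 4*f²)
I(b) = 0
(w(-4) + 1)*I(-3) = (4*(-4)² + 1)*0 = (4*16 + 1)*0 = (64 + 1)*0 = 65*0 = 0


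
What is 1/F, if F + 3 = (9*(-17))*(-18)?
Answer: 1/2751 ≈ 0.00036350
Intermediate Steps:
F = 2751 (F = -3 + (9*(-17))*(-18) = -3 - 153*(-18) = -3 + 2754 = 2751)
1/F = 1/2751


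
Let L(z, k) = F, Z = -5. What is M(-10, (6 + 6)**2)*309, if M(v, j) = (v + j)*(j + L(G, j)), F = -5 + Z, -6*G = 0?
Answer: 5548404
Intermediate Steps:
G = 0 (G = -1/6*0 = 0)
F = -10 (F = -5 - 5 = -10)
L(z, k) = -10
M(v, j) = (-10 + j)*(j + v) (M(v, j) = (v + j)*(j - 10) = (j + v)*(-10 + j) = (-10 + j)*(j + v))
M(-10, (6 + 6)**2)*309 = (((6 + 6)**2)**2 - 10*(6 + 6)**2 - 10*(-10) + (6 + 6)**2*(-10))*309 = ((12**2)**2 - 10*12**2 + 100 + 12**2*(-10))*309 = (144**2 - 10*144 + 100 + 144*(-10))*309 = (20736 - 1440 + 100 - 1440)*309 = 17956*309 = 5548404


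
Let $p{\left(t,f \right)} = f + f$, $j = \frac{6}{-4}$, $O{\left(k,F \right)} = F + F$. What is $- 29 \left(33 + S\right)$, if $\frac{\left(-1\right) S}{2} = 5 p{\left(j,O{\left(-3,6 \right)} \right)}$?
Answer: $6003$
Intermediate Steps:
$O{\left(k,F \right)} = 2 F$
$j = - \frac{3}{2}$ ($j = 6 \left(- \frac{1}{4}\right) = - \frac{3}{2} \approx -1.5$)
$p{\left(t,f \right)} = 2 f$
$S = -240$ ($S = - 2 \cdot 5 \cdot 2 \cdot 2 \cdot 6 = - 2 \cdot 5 \cdot 2 \cdot 12 = - 2 \cdot 5 \cdot 24 = \left(-2\right) 120 = -240$)
$- 29 \left(33 + S\right) = - 29 \left(33 - 240\right) = \left(-29\right) \left(-207\right) = 6003$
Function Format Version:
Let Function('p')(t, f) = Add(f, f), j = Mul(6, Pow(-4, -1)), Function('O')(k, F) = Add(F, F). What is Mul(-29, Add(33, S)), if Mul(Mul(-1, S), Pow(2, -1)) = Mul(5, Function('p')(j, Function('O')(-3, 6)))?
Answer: 6003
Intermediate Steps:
Function('O')(k, F) = Mul(2, F)
j = Rational(-3, 2) (j = Mul(6, Rational(-1, 4)) = Rational(-3, 2) ≈ -1.5000)
Function('p')(t, f) = Mul(2, f)
S = -240 (S = Mul(-2, Mul(5, Mul(2, Mul(2, 6)))) = Mul(-2, Mul(5, Mul(2, 12))) = Mul(-2, Mul(5, 24)) = Mul(-2, 120) = -240)
Mul(-29, Add(33, S)) = Mul(-29, Add(33, -240)) = Mul(-29, -207) = 6003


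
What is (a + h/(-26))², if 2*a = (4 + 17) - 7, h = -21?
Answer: 41209/676 ≈ 60.960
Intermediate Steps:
a = 7 (a = ((4 + 17) - 7)/2 = (21 - 7)/2 = (½)*14 = 7)
(a + h/(-26))² = (7 - 21/(-26))² = (7 - 21*(-1/26))² = (7 + 21/26)² = (203/26)² = 41209/676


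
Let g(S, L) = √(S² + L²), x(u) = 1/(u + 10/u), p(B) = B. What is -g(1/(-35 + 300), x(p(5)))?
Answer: -√70274/1855 ≈ -0.14291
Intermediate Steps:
g(S, L) = √(L² + S²)
-g(1/(-35 + 300), x(p(5))) = -√((5/(10 + 5²))² + (1/(-35 + 300))²) = -√((5/(10 + 25))² + (1/265)²) = -√((5/35)² + (1/265)²) = -√((5*(1/35))² + 1/70225) = -√((⅐)² + 1/70225) = -√(1/49 + 1/70225) = -√(70274/3441025) = -√70274/1855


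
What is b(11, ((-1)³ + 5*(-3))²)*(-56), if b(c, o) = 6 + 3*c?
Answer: -2184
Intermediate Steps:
b(11, ((-1)³ + 5*(-3))²)*(-56) = (6 + 3*11)*(-56) = (6 + 33)*(-56) = 39*(-56) = -2184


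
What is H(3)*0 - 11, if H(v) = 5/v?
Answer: -11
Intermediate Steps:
H(3)*0 - 11 = (5/3)*0 - 11 = 0 - 11 = -11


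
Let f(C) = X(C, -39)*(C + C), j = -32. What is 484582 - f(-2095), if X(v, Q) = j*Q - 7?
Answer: 5684372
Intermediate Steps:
X(v, Q) = -7 - 32*Q (X(v, Q) = -32*Q - 7 = -7 - 32*Q)
f(C) = 2482*C (f(C) = (-7 - 32*(-39))*(C + C) = (-7 + 1248)*(2*C) = 1241*(2*C) = 2482*C)
484582 - f(-2095) = 484582 - 2482*(-2095) = 484582 - 1*(-5199790) = 484582 + 5199790 = 5684372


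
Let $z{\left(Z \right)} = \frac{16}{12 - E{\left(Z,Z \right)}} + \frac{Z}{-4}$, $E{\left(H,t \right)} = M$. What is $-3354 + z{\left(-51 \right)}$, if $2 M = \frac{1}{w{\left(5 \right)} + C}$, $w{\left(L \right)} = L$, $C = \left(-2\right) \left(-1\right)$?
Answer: $- \frac{2231059}{668} \approx -3339.9$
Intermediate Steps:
$C = 2$
$M = \frac{1}{14}$ ($M = \frac{1}{2 \left(5 + 2\right)} = \frac{1}{2 \cdot 7} = \frac{1}{2} \cdot \frac{1}{7} = \frac{1}{14} \approx 0.071429$)
$E{\left(H,t \right)} = \frac{1}{14}$
$z{\left(Z \right)} = \frac{224}{167} - \frac{Z}{4}$ ($z{\left(Z \right)} = \frac{16}{12 - \frac{1}{14}} + \frac{Z}{-4} = \frac{16}{12 - \frac{1}{14}} + Z \left(- \frac{1}{4}\right) = \frac{16}{\frac{167}{14}} - \frac{Z}{4} = 16 \cdot \frac{14}{167} - \frac{Z}{4} = \frac{224}{167} - \frac{Z}{4}$)
$-3354 + z{\left(-51 \right)} = -3354 + \left(\frac{224}{167} - - \frac{51}{4}\right) = -3354 + \left(\frac{224}{167} + \frac{51}{4}\right) = -3354 + \frac{9413}{668} = - \frac{2231059}{668}$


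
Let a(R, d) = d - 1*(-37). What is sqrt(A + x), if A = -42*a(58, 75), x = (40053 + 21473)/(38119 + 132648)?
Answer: I*sqrt(137164569821014)/170767 ≈ 68.583*I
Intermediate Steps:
x = 61526/170767 ≈ 0.36029
a(R, d) = 37 + d (a(R, d) = d + 37 = 37 + d)
A = -4704 (A = -42*(37 + 75) = -42*112 = -4704)
sqrt(A + x) = sqrt(-4704 + 61526/170767) = sqrt(-803226442/170767) = I*sqrt(137164569821014)/170767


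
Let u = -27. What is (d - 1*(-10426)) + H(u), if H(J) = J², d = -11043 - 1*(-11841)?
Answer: 11953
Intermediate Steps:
d = 798 (d = -11043 + 11841 = 798)
(d - 1*(-10426)) + H(u) = (798 - 1*(-10426)) + (-27)² = (798 + 10426) + 729 = 11224 + 729 = 11953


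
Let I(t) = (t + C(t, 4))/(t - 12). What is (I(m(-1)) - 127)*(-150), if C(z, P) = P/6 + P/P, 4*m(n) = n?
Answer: 934300/49 ≈ 19067.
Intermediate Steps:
m(n) = n/4
C(z, P) = 1 + P/6 (C(z, P) = P*(⅙) + 1 = P/6 + 1 = 1 + P/6)
I(t) = (5/3 + t)/(-12 + t) (I(t) = (t + (1 + (⅙)*4))/(t - 12) = (t + (1 + ⅔))/(-12 + t) = (t + 5/3)/(-12 + t) = (5/3 + t)/(-12 + t))
(I(m(-1)) - 127)*(-150) = ((5/3 + (¼)*(-1))/(-12 + (¼)*(-1)) - 127)*(-150) = ((5/3 - ¼)/(-12 - ¼) - 127)*(-150) = ((17/12)/(-49/4) - 127)*(-150) = (-4/49*17/12 - 127)*(-150) = (-17/147 - 127)*(-150) = -18686/147*(-150) = 934300/49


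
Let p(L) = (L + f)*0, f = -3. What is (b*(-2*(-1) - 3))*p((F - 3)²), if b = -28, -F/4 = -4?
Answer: 0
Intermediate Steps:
F = 16 (F = -4*(-4) = 16)
p(L) = 0 (p(L) = (L - 3)*0 = (-3 + L)*0 = 0)
(b*(-2*(-1) - 3))*p((F - 3)²) = -28*(-2*(-1) - 3)*0 = -28*(2 - 3)*0 = -28*(-1)*0 = 28*0 = 0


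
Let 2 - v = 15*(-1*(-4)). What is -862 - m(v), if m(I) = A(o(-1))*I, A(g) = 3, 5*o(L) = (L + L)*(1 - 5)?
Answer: -688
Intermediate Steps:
o(L) = -8*L/5 (o(L) = ((L + L)*(1 - 5))/5 = ((2*L)*(-4))/5 = (-8*L)/5 = -8*L/5)
v = -58 (v = 2 - 15*(-1*(-4)) = 2 - 15*4 = 2 - 1*60 = 2 - 60 = -58)
m(I) = 3*I
-862 - m(v) = -862 - 3*(-58) = -862 - 1*(-174) = -862 + 174 = -688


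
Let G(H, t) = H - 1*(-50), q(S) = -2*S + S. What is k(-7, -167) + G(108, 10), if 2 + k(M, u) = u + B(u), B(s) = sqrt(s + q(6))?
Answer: -11 + I*sqrt(173) ≈ -11.0 + 13.153*I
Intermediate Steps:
q(S) = -S
B(s) = sqrt(-6 + s) (B(s) = sqrt(s - 1*6) = sqrt(s - 6) = sqrt(-6 + s))
k(M, u) = -2 + u + sqrt(-6 + u) (k(M, u) = -2 + (u + sqrt(-6 + u)) = -2 + u + sqrt(-6 + u))
G(H, t) = 50 + H (G(H, t) = H + 50 = 50 + H)
k(-7, -167) + G(108, 10) = (-2 - 167 + sqrt(-6 - 167)) + (50 + 108) = (-2 - 167 + sqrt(-173)) + 158 = (-2 - 167 + I*sqrt(173)) + 158 = (-169 + I*sqrt(173)) + 158 = -11 + I*sqrt(173)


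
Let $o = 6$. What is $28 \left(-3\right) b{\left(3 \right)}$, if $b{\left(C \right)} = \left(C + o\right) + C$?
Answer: $-1008$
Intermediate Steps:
$b{\left(C \right)} = 6 + 2 C$ ($b{\left(C \right)} = \left(C + 6\right) + C = \left(6 + C\right) + C = 6 + 2 C$)
$28 \left(-3\right) b{\left(3 \right)} = 28 \left(-3\right) \left(6 + 2 \cdot 3\right) = - 84 \left(6 + 6\right) = \left(-84\right) 12 = -1008$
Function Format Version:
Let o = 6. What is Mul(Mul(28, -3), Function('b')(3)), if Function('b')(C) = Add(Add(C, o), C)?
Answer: -1008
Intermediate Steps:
Function('b')(C) = Add(6, Mul(2, C)) (Function('b')(C) = Add(Add(C, 6), C) = Add(Add(6, C), C) = Add(6, Mul(2, C)))
Mul(Mul(28, -3), Function('b')(3)) = Mul(Mul(28, -3), Add(6, Mul(2, 3))) = Mul(-84, Add(6, 6)) = Mul(-84, 12) = -1008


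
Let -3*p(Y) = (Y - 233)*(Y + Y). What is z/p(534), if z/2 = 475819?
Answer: -475819/53578 ≈ -8.8809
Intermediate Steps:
p(Y) = -2*Y*(-233 + Y)/3 (p(Y) = -(Y - 233)*(Y + Y)/3 = -(-233 + Y)*2*Y/3 = -2*Y*(-233 + Y)/3)
z = 951638 (z = 2*475819 = 951638)
z/p(534) = 951638/(((⅔)*534*(233 - 1*534))) = 951638/(((⅔)*534*(233 - 534))) = 951638/(((⅔)*534*(-301))) = 951638/(-107156) = 951638*(-1/107156) = -475819/53578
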